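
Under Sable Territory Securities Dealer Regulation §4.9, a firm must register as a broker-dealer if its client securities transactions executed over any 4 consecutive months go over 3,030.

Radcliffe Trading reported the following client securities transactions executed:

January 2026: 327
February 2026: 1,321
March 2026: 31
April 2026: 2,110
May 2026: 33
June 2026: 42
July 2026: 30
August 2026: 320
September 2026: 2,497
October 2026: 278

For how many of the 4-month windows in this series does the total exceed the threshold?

January 2026–April 2026: 327 + 1,321 + 31 + 2,110 = 3,789 (over)
February 2026–May 2026: 1,321 + 31 + 2,110 + 33 = 3,495 (over)
March 2026–June 2026: 31 + 2,110 + 33 + 42 = 2,216 (under)
April 2026–July 2026: 2,110 + 33 + 42 + 30 = 2,215 (under)
May 2026–August 2026: 33 + 42 + 30 + 320 = 425 (under)
June 2026–September 2026: 42 + 30 + 320 + 2,497 = 2,889 (under)
July 2026–October 2026: 30 + 320 + 2,497 + 278 = 3,125 (over)
3 windows exceed the threshold.

3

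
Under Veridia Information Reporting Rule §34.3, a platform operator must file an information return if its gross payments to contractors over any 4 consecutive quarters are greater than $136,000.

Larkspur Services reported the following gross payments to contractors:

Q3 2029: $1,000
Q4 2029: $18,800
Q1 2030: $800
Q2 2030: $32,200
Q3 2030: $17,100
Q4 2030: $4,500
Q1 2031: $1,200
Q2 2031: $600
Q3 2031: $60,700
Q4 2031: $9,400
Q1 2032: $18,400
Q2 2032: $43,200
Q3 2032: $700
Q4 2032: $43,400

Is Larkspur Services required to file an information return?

No

Q3 2029–Q2 2030: $1,000 + $18,800 + $800 + $32,200 = $52,800 (under)
Q4 2029–Q3 2030: $18,800 + $800 + $32,200 + $17,100 = $68,900 (under)
Q1 2030–Q4 2030: $800 + $32,200 + $17,100 + $4,500 = $54,600 (under)
Q2 2030–Q1 2031: $32,200 + $17,100 + $4,500 + $1,200 = $55,000 (under)
Q3 2030–Q2 2031: $17,100 + $4,500 + $1,200 + $600 = $23,400 (under)
Q4 2030–Q3 2031: $4,500 + $1,200 + $600 + $60,700 = $67,000 (under)
Q1 2031–Q4 2031: $1,200 + $600 + $60,700 + $9,400 = $71,900 (under)
Q2 2031–Q1 2032: $600 + $60,700 + $9,400 + $18,400 = $89,100 (under)
Q3 2031–Q2 2032: $60,700 + $9,400 + $18,400 + $43,200 = $131,700 (under)
Q4 2031–Q3 2032: $9,400 + $18,400 + $43,200 + $700 = $71,700 (under)
Q1 2032–Q4 2032: $18,400 + $43,200 + $700 + $43,400 = $105,700 (under)
No window exceeds $136,000.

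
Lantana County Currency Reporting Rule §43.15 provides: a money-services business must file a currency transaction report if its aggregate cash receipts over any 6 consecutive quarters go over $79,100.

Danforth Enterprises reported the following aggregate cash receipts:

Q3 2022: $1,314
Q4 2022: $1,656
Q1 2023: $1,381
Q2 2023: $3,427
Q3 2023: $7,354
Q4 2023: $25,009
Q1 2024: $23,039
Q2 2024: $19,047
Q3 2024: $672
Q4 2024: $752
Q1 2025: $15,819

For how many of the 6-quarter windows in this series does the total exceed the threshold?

2

Q3 2022–Q4 2023: $1,314 + $1,656 + $1,381 + $3,427 + $7,354 + $25,009 = $40,141 (under)
Q4 2022–Q1 2024: $1,656 + $1,381 + $3,427 + $7,354 + $25,009 + $23,039 = $61,866 (under)
Q1 2023–Q2 2024: $1,381 + $3,427 + $7,354 + $25,009 + $23,039 + $19,047 = $79,257 (over)
Q2 2023–Q3 2024: $3,427 + $7,354 + $25,009 + $23,039 + $19,047 + $672 = $78,548 (under)
Q3 2023–Q4 2024: $7,354 + $25,009 + $23,039 + $19,047 + $672 + $752 = $75,873 (under)
Q4 2023–Q1 2025: $25,009 + $23,039 + $19,047 + $672 + $752 + $15,819 = $84,338 (over)
2 windows exceed the threshold.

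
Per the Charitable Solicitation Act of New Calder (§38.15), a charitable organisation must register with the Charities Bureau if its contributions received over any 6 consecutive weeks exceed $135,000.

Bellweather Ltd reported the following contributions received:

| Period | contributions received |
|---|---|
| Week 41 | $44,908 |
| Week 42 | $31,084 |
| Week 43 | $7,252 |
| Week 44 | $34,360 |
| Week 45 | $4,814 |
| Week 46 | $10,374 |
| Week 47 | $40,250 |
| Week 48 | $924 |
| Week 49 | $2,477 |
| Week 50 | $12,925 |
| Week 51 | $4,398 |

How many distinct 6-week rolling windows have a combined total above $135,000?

0

Week 41–Week 46: $44,908 + $31,084 + $7,252 + $34,360 + $4,814 + $10,374 = $132,792 (under)
Week 42–Week 47: $31,084 + $7,252 + $34,360 + $4,814 + $10,374 + $40,250 = $128,134 (under)
Week 43–Week 48: $7,252 + $34,360 + $4,814 + $10,374 + $40,250 + $924 = $97,974 (under)
Week 44–Week 49: $34,360 + $4,814 + $10,374 + $40,250 + $924 + $2,477 = $93,199 (under)
Week 45–Week 50: $4,814 + $10,374 + $40,250 + $924 + $2,477 + $12,925 = $71,764 (under)
Week 46–Week 51: $10,374 + $40,250 + $924 + $2,477 + $12,925 + $4,398 = $71,348 (under)
0 windows exceed the threshold.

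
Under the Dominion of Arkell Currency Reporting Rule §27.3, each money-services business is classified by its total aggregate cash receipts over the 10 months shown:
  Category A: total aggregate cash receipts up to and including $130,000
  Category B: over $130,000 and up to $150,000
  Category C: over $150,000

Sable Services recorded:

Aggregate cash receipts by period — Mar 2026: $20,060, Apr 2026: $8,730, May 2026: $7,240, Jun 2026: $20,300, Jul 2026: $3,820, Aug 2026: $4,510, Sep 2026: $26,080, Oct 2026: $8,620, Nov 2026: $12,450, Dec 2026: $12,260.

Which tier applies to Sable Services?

Total aggregate cash receipts: $20,060 + $8,730 + $7,240 + $20,300 + $3,820 + $4,510 + $26,080 + $8,620 + $12,450 + $12,260 = $124,070.
$124,070 ≤ $130,000, so Category A applies.

Category A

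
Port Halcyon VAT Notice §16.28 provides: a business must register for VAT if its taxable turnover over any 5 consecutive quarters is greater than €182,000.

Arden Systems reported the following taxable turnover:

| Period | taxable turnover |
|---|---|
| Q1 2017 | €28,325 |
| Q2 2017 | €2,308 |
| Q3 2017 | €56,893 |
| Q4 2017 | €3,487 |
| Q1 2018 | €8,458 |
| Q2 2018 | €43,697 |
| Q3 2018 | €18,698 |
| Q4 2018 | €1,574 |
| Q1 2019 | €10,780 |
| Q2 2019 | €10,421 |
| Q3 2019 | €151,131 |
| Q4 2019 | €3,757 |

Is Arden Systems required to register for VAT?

Yes

Q1 2017–Q1 2018: €28,325 + €2,308 + €56,893 + €3,487 + €8,458 = €99,471 (under)
Q2 2017–Q2 2018: €2,308 + €56,893 + €3,487 + €8,458 + €43,697 = €114,843 (under)
Q3 2017–Q3 2018: €56,893 + €3,487 + €8,458 + €43,697 + €18,698 = €131,233 (under)
Q4 2017–Q4 2018: €3,487 + €8,458 + €43,697 + €18,698 + €1,574 = €75,914 (under)
Q1 2018–Q1 2019: €8,458 + €43,697 + €18,698 + €1,574 + €10,780 = €83,207 (under)
Q2 2018–Q2 2019: €43,697 + €18,698 + €1,574 + €10,780 + €10,421 = €85,170 (under)
Q3 2018–Q3 2019: €18,698 + €1,574 + €10,780 + €10,421 + €151,131 = €192,604 (over)
Q4 2018–Q4 2019: €1,574 + €10,780 + €10,421 + €151,131 + €3,757 = €177,663 (under)
At least one window exceeds €182,000.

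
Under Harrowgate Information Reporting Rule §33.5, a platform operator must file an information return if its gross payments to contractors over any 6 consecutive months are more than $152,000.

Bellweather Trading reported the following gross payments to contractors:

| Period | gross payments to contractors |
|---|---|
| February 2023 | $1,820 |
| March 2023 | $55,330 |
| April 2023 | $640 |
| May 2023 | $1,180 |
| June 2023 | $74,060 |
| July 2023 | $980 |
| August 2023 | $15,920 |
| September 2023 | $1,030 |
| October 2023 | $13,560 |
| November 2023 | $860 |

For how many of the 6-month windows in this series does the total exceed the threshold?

February 2023–July 2023: $1,820 + $55,330 + $640 + $1,180 + $74,060 + $980 = $134,010 (under)
March 2023–August 2023: $55,330 + $640 + $1,180 + $74,060 + $980 + $15,920 = $148,110 (under)
April 2023–September 2023: $640 + $1,180 + $74,060 + $980 + $15,920 + $1,030 = $93,810 (under)
May 2023–October 2023: $1,180 + $74,060 + $980 + $15,920 + $1,030 + $13,560 = $106,730 (under)
June 2023–November 2023: $74,060 + $980 + $15,920 + $1,030 + $13,560 + $860 = $106,410 (under)
0 windows exceed the threshold.

0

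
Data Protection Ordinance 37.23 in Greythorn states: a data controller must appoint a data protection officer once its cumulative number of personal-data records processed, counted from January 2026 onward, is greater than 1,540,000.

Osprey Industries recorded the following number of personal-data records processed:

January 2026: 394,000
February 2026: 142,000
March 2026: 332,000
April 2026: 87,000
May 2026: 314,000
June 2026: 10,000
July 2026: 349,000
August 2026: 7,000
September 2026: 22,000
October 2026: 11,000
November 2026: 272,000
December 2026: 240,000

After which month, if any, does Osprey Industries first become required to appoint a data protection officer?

July 2026

Through January 2026: 394,000
Through February 2026: 536,000
Through March 2026: 868,000
Through April 2026: 955,000
Through May 2026: 1,269,000
Through June 2026: 1,279,000
Through July 2026: 1,628,000 ← exceeds threshold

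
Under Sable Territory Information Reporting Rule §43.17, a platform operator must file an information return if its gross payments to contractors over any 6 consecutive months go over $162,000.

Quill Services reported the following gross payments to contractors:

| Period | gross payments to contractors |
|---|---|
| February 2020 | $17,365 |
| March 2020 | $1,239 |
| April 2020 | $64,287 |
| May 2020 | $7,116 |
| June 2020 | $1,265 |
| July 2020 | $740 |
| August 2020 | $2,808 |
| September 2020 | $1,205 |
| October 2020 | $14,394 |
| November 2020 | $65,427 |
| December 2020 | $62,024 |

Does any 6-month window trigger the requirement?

No

February 2020–July 2020: $17,365 + $1,239 + $64,287 + $7,116 + $1,265 + $740 = $92,012 (under)
March 2020–August 2020: $1,239 + $64,287 + $7,116 + $1,265 + $740 + $2,808 = $77,455 (under)
April 2020–September 2020: $64,287 + $7,116 + $1,265 + $740 + $2,808 + $1,205 = $77,421 (under)
May 2020–October 2020: $7,116 + $1,265 + $740 + $2,808 + $1,205 + $14,394 = $27,528 (under)
June 2020–November 2020: $1,265 + $740 + $2,808 + $1,205 + $14,394 + $65,427 = $85,839 (under)
July 2020–December 2020: $740 + $2,808 + $1,205 + $14,394 + $65,427 + $62,024 = $146,598 (under)
No window exceeds $162,000.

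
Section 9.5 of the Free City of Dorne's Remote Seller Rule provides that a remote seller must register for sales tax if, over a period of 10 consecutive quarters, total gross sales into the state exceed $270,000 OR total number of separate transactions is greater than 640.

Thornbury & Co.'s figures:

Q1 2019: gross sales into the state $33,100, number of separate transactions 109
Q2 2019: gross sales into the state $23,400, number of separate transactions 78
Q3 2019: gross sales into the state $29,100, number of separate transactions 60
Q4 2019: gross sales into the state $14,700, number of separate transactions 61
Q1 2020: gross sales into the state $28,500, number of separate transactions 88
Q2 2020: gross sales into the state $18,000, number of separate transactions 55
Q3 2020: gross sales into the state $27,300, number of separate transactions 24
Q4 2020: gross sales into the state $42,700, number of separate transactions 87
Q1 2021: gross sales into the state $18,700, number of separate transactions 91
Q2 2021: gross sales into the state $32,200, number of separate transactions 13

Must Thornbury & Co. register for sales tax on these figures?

Yes

Total gross sales into the state: $33,100 + $23,400 + $29,100 + $14,700 + $28,500 + $18,000 + $27,300 + $42,700 + $18,700 + $32,200 = $267,700 (≤ $270,000).
Total number of separate transactions: 109 + 78 + 60 + 61 + 88 + 55 + 24 + 87 + 91 + 13 = 666 (> 640).
The test is 'or': at least one threshold is exceeded.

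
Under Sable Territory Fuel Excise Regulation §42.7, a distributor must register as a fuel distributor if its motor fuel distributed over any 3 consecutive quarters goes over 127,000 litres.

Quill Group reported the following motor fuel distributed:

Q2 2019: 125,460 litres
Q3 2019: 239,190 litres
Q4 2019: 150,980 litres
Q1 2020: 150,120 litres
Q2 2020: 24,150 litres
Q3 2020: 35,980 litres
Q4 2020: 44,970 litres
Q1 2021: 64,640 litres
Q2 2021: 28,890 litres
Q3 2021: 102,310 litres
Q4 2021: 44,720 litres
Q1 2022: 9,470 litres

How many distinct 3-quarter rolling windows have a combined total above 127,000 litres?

Q2 2019–Q4 2019: 125,460 litres + 239,190 litres + 150,980 litres = 515,630 litres (over)
Q3 2019–Q1 2020: 239,190 litres + 150,980 litres + 150,120 litres = 540,290 litres (over)
Q4 2019–Q2 2020: 150,980 litres + 150,120 litres + 24,150 litres = 325,250 litres (over)
Q1 2020–Q3 2020: 150,120 litres + 24,150 litres + 35,980 litres = 210,250 litres (over)
Q2 2020–Q4 2020: 24,150 litres + 35,980 litres + 44,970 litres = 105,100 litres (under)
Q3 2020–Q1 2021: 35,980 litres + 44,970 litres + 64,640 litres = 145,590 litres (over)
Q4 2020–Q2 2021: 44,970 litres + 64,640 litres + 28,890 litres = 138,500 litres (over)
Q1 2021–Q3 2021: 64,640 litres + 28,890 litres + 102,310 litres = 195,840 litres (over)
Q2 2021–Q4 2021: 28,890 litres + 102,310 litres + 44,720 litres = 175,920 litres (over)
Q3 2021–Q1 2022: 102,310 litres + 44,720 litres + 9,470 litres = 156,500 litres (over)
9 windows exceed the threshold.

9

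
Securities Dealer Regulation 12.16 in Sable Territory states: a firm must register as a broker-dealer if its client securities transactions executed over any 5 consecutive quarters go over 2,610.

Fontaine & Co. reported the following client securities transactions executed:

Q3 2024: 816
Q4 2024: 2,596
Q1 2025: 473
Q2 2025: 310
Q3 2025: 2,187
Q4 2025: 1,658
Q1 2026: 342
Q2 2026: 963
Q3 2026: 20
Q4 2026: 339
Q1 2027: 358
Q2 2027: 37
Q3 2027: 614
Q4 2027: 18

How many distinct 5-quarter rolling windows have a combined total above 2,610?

6

Q3 2024–Q3 2025: 816 + 2,596 + 473 + 310 + 2,187 = 6,382 (over)
Q4 2024–Q4 2025: 2,596 + 473 + 310 + 2,187 + 1,658 = 7,224 (over)
Q1 2025–Q1 2026: 473 + 310 + 2,187 + 1,658 + 342 = 4,970 (over)
Q2 2025–Q2 2026: 310 + 2,187 + 1,658 + 342 + 963 = 5,460 (over)
Q3 2025–Q3 2026: 2,187 + 1,658 + 342 + 963 + 20 = 5,170 (over)
Q4 2025–Q4 2026: 1,658 + 342 + 963 + 20 + 339 = 3,322 (over)
Q1 2026–Q1 2027: 342 + 963 + 20 + 339 + 358 = 2,022 (under)
Q2 2026–Q2 2027: 963 + 20 + 339 + 358 + 37 = 1,717 (under)
Q3 2026–Q3 2027: 20 + 339 + 358 + 37 + 614 = 1,368 (under)
Q4 2026–Q4 2027: 339 + 358 + 37 + 614 + 18 = 1,366 (under)
6 windows exceed the threshold.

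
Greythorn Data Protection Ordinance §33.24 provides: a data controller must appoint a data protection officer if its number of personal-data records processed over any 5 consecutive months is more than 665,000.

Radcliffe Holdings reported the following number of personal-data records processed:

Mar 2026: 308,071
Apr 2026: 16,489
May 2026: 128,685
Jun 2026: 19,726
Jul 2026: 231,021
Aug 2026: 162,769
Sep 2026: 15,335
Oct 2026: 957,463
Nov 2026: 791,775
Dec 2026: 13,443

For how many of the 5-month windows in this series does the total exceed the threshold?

Mar 2026–Jul 2026: 308,071 + 16,489 + 128,685 + 19,726 + 231,021 = 703,992 (over)
Apr 2026–Aug 2026: 16,489 + 128,685 + 19,726 + 231,021 + 162,769 = 558,690 (under)
May 2026–Sep 2026: 128,685 + 19,726 + 231,021 + 162,769 + 15,335 = 557,536 (under)
Jun 2026–Oct 2026: 19,726 + 231,021 + 162,769 + 15,335 + 957,463 = 1,386,314 (over)
Jul 2026–Nov 2026: 231,021 + 162,769 + 15,335 + 957,463 + 791,775 = 2,158,363 (over)
Aug 2026–Dec 2026: 162,769 + 15,335 + 957,463 + 791,775 + 13,443 = 1,940,785 (over)
4 windows exceed the threshold.

4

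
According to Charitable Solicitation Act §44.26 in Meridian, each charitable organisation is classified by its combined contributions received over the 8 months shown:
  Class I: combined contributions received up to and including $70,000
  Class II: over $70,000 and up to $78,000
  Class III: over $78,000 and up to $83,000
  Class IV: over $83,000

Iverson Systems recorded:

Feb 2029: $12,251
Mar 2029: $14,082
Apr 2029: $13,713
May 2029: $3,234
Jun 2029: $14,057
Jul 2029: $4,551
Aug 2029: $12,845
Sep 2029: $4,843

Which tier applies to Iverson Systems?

Class III

Combined contributions received: $12,251 + $14,082 + $13,713 + $3,234 + $14,057 + $4,551 + $12,845 + $4,843 = $79,576.
$78,000 < $79,576 ≤ $83,000, so Class III applies.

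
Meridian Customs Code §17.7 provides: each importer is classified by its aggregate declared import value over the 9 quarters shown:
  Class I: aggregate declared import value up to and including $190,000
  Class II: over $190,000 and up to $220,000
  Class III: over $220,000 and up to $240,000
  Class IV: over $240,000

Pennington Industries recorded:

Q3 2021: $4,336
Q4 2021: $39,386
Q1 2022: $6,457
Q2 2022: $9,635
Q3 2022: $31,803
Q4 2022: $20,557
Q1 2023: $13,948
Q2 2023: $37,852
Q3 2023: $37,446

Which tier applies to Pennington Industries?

Aggregate declared import value: $4,336 + $39,386 + $6,457 + $9,635 + $31,803 + $20,557 + $13,948 + $37,852 + $37,446 = $201,420.
$190,000 < $201,420 ≤ $220,000, so Class II applies.

Class II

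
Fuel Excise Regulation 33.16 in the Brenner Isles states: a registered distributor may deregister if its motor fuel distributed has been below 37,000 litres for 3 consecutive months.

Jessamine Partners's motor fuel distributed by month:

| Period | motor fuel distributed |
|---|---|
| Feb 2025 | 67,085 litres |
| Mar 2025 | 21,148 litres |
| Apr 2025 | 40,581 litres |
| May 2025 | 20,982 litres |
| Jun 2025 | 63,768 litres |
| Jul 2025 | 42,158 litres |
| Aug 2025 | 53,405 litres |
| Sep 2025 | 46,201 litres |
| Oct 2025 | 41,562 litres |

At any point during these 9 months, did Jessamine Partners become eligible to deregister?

No

Months below 37,000 litres: Mar 2025, May 2025.
Longest run of consecutive months below the threshold: 1.
1 < 3, so Jessamine Partners never became eligible.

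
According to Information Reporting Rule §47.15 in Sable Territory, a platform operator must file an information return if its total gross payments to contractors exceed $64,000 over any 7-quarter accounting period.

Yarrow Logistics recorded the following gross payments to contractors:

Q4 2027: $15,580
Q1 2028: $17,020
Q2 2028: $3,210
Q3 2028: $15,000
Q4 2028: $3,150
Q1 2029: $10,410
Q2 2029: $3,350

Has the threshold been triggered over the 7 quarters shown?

Yes

Total gross payments to contractors: $15,580 + $17,020 + $3,210 + $15,000 + $3,150 + $10,410 + $3,350 = $67,720.
$67,720 > $64,000, so the threshold is exceeded.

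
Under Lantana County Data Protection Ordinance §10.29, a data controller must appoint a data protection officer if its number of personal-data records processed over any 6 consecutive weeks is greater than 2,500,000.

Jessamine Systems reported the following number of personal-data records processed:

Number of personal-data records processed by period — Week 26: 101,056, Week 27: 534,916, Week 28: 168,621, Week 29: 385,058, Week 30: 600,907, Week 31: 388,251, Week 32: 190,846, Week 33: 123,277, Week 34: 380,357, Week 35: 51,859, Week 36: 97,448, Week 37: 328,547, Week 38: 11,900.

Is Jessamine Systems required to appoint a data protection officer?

No

Week 26–Week 31: 101,056 + 534,916 + 168,621 + 385,058 + 600,907 + 388,251 = 2,178,809 (under)
Week 27–Week 32: 534,916 + 168,621 + 385,058 + 600,907 + 388,251 + 190,846 = 2,268,599 (under)
Week 28–Week 33: 168,621 + 385,058 + 600,907 + 388,251 + 190,846 + 123,277 = 1,856,960 (under)
Week 29–Week 34: 385,058 + 600,907 + 388,251 + 190,846 + 123,277 + 380,357 = 2,068,696 (under)
Week 30–Week 35: 600,907 + 388,251 + 190,846 + 123,277 + 380,357 + 51,859 = 1,735,497 (under)
Week 31–Week 36: 388,251 + 190,846 + 123,277 + 380,357 + 51,859 + 97,448 = 1,232,038 (under)
Week 32–Week 37: 190,846 + 123,277 + 380,357 + 51,859 + 97,448 + 328,547 = 1,172,334 (under)
Week 33–Week 38: 123,277 + 380,357 + 51,859 + 97,448 + 328,547 + 11,900 = 993,388 (under)
No window exceeds 2,500,000.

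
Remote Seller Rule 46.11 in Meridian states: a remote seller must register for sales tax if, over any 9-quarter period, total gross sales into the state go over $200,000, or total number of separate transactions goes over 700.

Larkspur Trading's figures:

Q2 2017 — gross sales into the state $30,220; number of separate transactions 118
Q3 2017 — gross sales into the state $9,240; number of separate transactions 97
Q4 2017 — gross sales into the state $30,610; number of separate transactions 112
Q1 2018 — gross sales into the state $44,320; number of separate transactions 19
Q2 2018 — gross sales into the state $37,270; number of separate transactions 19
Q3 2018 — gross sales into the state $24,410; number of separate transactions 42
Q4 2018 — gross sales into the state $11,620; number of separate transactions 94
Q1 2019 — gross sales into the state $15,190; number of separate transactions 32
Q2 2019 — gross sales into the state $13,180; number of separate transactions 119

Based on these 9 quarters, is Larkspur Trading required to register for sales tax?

Yes

Total gross sales into the state: $30,220 + $9,240 + $30,610 + $44,320 + $37,270 + $24,410 + $11,620 + $15,190 + $13,180 = $216,060 (> $200,000).
Total number of separate transactions: 118 + 97 + 112 + 19 + 19 + 42 + 94 + 32 + 119 = 652 (≤ 700).
The test is 'or': at least one threshold is exceeded.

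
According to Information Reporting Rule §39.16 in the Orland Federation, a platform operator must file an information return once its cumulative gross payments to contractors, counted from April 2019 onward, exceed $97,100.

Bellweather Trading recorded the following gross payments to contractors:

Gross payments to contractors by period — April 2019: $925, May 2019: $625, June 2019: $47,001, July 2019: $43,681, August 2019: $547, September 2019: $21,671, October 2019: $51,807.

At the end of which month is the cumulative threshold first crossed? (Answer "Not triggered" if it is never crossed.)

Through April 2019: $925
Through May 2019: $1,550
Through June 2019: $48,551
Through July 2019: $92,232
Through August 2019: $92,779
Through September 2019: $114,450 ← exceeds threshold

September 2019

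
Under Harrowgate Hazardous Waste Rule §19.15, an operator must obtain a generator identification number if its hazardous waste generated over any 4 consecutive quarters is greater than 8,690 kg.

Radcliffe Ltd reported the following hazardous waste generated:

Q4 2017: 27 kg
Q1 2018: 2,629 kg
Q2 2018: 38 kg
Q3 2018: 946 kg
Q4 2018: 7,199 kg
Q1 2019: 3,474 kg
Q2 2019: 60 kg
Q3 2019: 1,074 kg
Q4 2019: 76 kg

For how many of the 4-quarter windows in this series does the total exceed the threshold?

4

Q4 2017–Q3 2018: 27 kg + 2,629 kg + 38 kg + 946 kg = 3,640 kg (under)
Q1 2018–Q4 2018: 2,629 kg + 38 kg + 946 kg + 7,199 kg = 10,812 kg (over)
Q2 2018–Q1 2019: 38 kg + 946 kg + 7,199 kg + 3,474 kg = 11,657 kg (over)
Q3 2018–Q2 2019: 946 kg + 7,199 kg + 3,474 kg + 60 kg = 11,679 kg (over)
Q4 2018–Q3 2019: 7,199 kg + 3,474 kg + 60 kg + 1,074 kg = 11,807 kg (over)
Q1 2019–Q4 2019: 3,474 kg + 60 kg + 1,074 kg + 76 kg = 4,684 kg (under)
4 windows exceed the threshold.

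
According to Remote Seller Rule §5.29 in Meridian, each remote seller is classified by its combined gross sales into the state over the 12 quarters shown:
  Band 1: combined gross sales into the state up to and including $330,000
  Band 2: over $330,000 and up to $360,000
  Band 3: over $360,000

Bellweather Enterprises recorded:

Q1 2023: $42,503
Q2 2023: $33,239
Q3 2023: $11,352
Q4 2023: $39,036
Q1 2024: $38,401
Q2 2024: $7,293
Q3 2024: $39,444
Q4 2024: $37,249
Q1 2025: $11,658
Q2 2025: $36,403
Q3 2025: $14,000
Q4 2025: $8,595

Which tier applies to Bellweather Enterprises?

Band 1

Combined gross sales into the state: $42,503 + $33,239 + $11,352 + $39,036 + $38,401 + $7,293 + $39,444 + $37,249 + $11,658 + $36,403 + $14,000 + $8,595 = $319,173.
$319,173 ≤ $330,000, so Band 1 applies.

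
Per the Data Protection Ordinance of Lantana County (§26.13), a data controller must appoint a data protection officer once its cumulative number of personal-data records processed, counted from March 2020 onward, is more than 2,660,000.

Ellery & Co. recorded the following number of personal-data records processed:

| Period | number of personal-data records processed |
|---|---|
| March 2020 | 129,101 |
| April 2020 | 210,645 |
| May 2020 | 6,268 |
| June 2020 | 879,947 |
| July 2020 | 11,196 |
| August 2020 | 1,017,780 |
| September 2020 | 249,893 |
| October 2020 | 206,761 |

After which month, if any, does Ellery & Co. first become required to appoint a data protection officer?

October 2020

Through March 2020: 129,101
Through April 2020: 339,746
Through May 2020: 346,014
Through June 2020: 1,225,961
Through July 2020: 1,237,157
Through August 2020: 2,254,937
Through September 2020: 2,504,830
Through October 2020: 2,711,591 ← exceeds threshold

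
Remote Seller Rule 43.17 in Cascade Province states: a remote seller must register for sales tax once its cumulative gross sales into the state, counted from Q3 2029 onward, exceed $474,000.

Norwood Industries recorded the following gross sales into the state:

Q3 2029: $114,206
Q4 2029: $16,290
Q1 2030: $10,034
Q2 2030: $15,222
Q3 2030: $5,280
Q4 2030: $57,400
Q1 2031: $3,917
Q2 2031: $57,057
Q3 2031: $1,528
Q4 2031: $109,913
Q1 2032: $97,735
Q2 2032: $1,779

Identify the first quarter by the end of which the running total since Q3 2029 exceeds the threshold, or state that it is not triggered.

Q1 2032

Through Q3 2029: $114,206
Through Q4 2029: $130,496
Through Q1 2030: $140,530
Through Q2 2030: $155,752
Through Q3 2030: $161,032
Through Q4 2030: $218,432
Through Q1 2031: $222,349
Through Q2 2031: $279,406
Through Q3 2031: $280,934
Through Q4 2031: $390,847
Through Q1 2032: $488,582 ← exceeds threshold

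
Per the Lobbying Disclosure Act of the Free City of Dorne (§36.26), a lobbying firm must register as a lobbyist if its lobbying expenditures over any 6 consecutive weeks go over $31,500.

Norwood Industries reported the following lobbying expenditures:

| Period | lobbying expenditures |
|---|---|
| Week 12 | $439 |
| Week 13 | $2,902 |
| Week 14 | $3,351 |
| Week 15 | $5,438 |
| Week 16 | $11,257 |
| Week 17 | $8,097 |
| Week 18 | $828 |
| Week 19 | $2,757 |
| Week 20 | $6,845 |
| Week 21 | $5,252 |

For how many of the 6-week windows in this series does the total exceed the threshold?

4

Week 12–Week 17: $439 + $2,902 + $3,351 + $5,438 + $11,257 + $8,097 = $31,484 (under)
Week 13–Week 18: $2,902 + $3,351 + $5,438 + $11,257 + $8,097 + $828 = $31,873 (over)
Week 14–Week 19: $3,351 + $5,438 + $11,257 + $8,097 + $828 + $2,757 = $31,728 (over)
Week 15–Week 20: $5,438 + $11,257 + $8,097 + $828 + $2,757 + $6,845 = $35,222 (over)
Week 16–Week 21: $11,257 + $8,097 + $828 + $2,757 + $6,845 + $5,252 = $35,036 (over)
4 windows exceed the threshold.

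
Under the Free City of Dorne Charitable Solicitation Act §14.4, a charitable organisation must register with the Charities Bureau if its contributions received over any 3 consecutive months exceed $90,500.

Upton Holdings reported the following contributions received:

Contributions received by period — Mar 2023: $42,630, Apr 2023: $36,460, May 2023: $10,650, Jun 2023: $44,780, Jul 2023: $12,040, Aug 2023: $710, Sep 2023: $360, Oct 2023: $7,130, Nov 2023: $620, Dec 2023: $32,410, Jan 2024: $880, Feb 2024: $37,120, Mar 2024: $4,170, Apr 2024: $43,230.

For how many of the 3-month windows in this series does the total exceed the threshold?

Mar 2023–May 2023: $42,630 + $36,460 + $10,650 = $89,740 (under)
Apr 2023–Jun 2023: $36,460 + $10,650 + $44,780 = $91,890 (over)
May 2023–Jul 2023: $10,650 + $44,780 + $12,040 = $67,470 (under)
Jun 2023–Aug 2023: $44,780 + $12,040 + $710 = $57,530 (under)
Jul 2023–Sep 2023: $12,040 + $710 + $360 = $13,110 (under)
Aug 2023–Oct 2023: $710 + $360 + $7,130 = $8,200 (under)
Sep 2023–Nov 2023: $360 + $7,130 + $620 = $8,110 (under)
Oct 2023–Dec 2023: $7,130 + $620 + $32,410 = $40,160 (under)
Nov 2023–Jan 2024: $620 + $32,410 + $880 = $33,910 (under)
Dec 2023–Feb 2024: $32,410 + $880 + $37,120 = $70,410 (under)
Jan 2024–Mar 2024: $880 + $37,120 + $4,170 = $42,170 (under)
Feb 2024–Apr 2024: $37,120 + $4,170 + $43,230 = $84,520 (under)
1 window exceeds the threshold.

1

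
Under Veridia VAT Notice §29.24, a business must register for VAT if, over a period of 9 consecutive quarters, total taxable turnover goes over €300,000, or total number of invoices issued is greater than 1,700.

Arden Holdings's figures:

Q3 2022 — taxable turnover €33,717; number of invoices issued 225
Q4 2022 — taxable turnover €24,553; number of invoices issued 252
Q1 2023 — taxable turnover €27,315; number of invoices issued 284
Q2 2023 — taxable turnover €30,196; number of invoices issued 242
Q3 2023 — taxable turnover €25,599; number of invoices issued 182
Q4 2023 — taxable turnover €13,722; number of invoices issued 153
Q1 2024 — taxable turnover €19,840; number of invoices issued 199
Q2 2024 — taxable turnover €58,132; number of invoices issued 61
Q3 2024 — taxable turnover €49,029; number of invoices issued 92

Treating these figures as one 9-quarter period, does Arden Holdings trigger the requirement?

Total taxable turnover: €33,717 + €24,553 + €27,315 + €30,196 + €25,599 + €13,722 + €19,840 + €58,132 + €49,029 = €282,103 (≤ €300,000).
Total number of invoices issued: 225 + 252 + 284 + 242 + 182 + 153 + 199 + 61 + 92 = 1,690 (≤ 1,700).
The test is 'or': neither threshold is exceeded.

No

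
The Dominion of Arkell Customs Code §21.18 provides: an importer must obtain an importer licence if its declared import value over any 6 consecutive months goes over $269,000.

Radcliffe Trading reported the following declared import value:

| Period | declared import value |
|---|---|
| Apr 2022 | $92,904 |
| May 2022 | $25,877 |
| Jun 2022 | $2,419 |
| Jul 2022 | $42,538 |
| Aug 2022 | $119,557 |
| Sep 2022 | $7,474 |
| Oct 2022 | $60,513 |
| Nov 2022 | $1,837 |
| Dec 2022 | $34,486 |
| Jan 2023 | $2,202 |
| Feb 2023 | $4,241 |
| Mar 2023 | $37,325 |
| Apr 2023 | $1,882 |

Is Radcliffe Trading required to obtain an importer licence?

Apr 2022–Sep 2022: $92,904 + $25,877 + $2,419 + $42,538 + $119,557 + $7,474 = $290,769 (over)
May 2022–Oct 2022: $25,877 + $2,419 + $42,538 + $119,557 + $7,474 + $60,513 = $258,378 (under)
Jun 2022–Nov 2022: $2,419 + $42,538 + $119,557 + $7,474 + $60,513 + $1,837 = $234,338 (under)
Jul 2022–Dec 2022: $42,538 + $119,557 + $7,474 + $60,513 + $1,837 + $34,486 = $266,405 (under)
Aug 2022–Jan 2023: $119,557 + $7,474 + $60,513 + $1,837 + $34,486 + $2,202 = $226,069 (under)
Sep 2022–Feb 2023: $7,474 + $60,513 + $1,837 + $34,486 + $2,202 + $4,241 = $110,753 (under)
Oct 2022–Mar 2023: $60,513 + $1,837 + $34,486 + $2,202 + $4,241 + $37,325 = $140,604 (under)
Nov 2022–Apr 2023: $1,837 + $34,486 + $2,202 + $4,241 + $37,325 + $1,882 = $81,973 (under)
At least one window exceeds $269,000.

Yes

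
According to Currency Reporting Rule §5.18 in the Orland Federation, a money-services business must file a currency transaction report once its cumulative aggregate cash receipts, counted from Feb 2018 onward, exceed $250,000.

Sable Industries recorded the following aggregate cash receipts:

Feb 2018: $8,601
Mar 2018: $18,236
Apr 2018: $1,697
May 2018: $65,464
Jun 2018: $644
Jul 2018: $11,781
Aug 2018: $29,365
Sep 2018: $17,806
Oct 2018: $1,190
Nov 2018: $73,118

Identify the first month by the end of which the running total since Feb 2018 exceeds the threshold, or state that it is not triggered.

Not triggered

Through Feb 2018: $8,601
Through Mar 2018: $26,837
Through Apr 2018: $28,534
Through May 2018: $93,998
Through Jun 2018: $94,642
Through Jul 2018: $106,423
Through Aug 2018: $135,788
Through Sep 2018: $153,594
Through Oct 2018: $154,784
Through Nov 2018: $227,902
Final cumulative total $227,902 ≤ $250,000; the threshold is never exceeded.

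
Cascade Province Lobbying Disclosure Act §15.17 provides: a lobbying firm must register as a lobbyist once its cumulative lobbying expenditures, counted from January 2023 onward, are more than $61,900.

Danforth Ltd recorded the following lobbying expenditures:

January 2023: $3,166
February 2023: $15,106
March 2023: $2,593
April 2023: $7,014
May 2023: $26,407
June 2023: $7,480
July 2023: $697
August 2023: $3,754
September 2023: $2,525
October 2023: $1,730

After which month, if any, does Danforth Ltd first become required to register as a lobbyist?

Through January 2023: $3,166
Through February 2023: $18,272
Through March 2023: $20,865
Through April 2023: $27,879
Through May 2023: $54,286
Through June 2023: $61,766
Through July 2023: $62,463 ← exceeds threshold

July 2023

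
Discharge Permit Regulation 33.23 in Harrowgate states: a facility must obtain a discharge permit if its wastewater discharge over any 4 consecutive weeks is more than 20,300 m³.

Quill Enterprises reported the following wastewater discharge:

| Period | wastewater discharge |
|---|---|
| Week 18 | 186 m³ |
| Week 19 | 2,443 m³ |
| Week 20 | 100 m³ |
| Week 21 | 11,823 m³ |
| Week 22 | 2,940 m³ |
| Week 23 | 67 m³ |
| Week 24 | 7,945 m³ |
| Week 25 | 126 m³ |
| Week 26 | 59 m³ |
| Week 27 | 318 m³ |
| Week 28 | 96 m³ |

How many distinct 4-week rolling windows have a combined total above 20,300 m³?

1

Week 18–Week 21: 186 m³ + 2,443 m³ + 100 m³ + 11,823 m³ = 14,552 m³ (under)
Week 19–Week 22: 2,443 m³ + 100 m³ + 11,823 m³ + 2,940 m³ = 17,306 m³ (under)
Week 20–Week 23: 100 m³ + 11,823 m³ + 2,940 m³ + 67 m³ = 14,930 m³ (under)
Week 21–Week 24: 11,823 m³ + 2,940 m³ + 67 m³ + 7,945 m³ = 22,775 m³ (over)
Week 22–Week 25: 2,940 m³ + 67 m³ + 7,945 m³ + 126 m³ = 11,078 m³ (under)
Week 23–Week 26: 67 m³ + 7,945 m³ + 126 m³ + 59 m³ = 8,197 m³ (under)
Week 24–Week 27: 7,945 m³ + 126 m³ + 59 m³ + 318 m³ = 8,448 m³ (under)
Week 25–Week 28: 126 m³ + 59 m³ + 318 m³ + 96 m³ = 599 m³ (under)
1 window exceeds the threshold.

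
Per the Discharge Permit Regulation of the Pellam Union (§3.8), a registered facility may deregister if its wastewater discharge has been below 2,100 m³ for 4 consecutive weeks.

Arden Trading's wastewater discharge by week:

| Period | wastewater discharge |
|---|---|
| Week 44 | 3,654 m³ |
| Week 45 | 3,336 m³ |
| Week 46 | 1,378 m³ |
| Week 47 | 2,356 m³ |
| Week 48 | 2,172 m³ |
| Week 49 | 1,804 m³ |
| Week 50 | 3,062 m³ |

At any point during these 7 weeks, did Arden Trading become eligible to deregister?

Weeks below 2,100 m³: Week 46, Week 49.
Longest run of consecutive weeks below the threshold: 1.
1 < 4, so Arden Trading never became eligible.

No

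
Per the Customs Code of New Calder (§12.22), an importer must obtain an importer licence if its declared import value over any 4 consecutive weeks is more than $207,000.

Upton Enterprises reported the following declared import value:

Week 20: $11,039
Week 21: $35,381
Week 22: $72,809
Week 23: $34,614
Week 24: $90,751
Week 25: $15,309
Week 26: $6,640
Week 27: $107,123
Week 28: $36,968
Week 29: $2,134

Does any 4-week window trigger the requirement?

Yes

Week 20–Week 23: $11,039 + $35,381 + $72,809 + $34,614 = $153,843 (under)
Week 21–Week 24: $35,381 + $72,809 + $34,614 + $90,751 = $233,555 (over)
Week 22–Week 25: $72,809 + $34,614 + $90,751 + $15,309 = $213,483 (over)
Week 23–Week 26: $34,614 + $90,751 + $15,309 + $6,640 = $147,314 (under)
Week 24–Week 27: $90,751 + $15,309 + $6,640 + $107,123 = $219,823 (over)
Week 25–Week 28: $15,309 + $6,640 + $107,123 + $36,968 = $166,040 (under)
Week 26–Week 29: $6,640 + $107,123 + $36,968 + $2,134 = $152,865 (under)
At least one window exceeds $207,000.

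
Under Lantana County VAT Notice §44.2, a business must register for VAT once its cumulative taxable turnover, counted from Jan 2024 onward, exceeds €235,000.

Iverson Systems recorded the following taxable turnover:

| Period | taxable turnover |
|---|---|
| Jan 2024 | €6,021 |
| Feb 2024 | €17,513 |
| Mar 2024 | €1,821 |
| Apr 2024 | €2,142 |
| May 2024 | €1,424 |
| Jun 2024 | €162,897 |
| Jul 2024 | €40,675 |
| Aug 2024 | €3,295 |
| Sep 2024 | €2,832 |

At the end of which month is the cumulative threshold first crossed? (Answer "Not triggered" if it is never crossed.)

Aug 2024

Through Jan 2024: €6,021
Through Feb 2024: €23,534
Through Mar 2024: €25,355
Through Apr 2024: €27,497
Through May 2024: €28,921
Through Jun 2024: €191,818
Through Jul 2024: €232,493
Through Aug 2024: €235,788 ← exceeds threshold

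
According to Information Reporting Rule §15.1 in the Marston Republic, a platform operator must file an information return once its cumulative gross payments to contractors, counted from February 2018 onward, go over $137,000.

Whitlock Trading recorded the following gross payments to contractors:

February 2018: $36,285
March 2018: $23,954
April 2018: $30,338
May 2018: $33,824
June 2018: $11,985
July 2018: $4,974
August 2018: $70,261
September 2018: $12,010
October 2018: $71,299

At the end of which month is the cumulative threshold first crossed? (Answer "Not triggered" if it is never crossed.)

July 2018

Through February 2018: $36,285
Through March 2018: $60,239
Through April 2018: $90,577
Through May 2018: $124,401
Through June 2018: $136,386
Through July 2018: $141,360 ← exceeds threshold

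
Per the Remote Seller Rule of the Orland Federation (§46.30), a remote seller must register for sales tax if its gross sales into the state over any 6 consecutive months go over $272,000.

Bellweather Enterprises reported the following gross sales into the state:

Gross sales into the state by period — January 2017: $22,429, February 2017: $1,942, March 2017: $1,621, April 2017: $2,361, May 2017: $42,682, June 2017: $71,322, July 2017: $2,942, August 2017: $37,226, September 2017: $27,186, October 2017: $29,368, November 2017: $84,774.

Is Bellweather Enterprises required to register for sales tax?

January 2017–June 2017: $22,429 + $1,942 + $1,621 + $2,361 + $42,682 + $71,322 = $142,357 (under)
February 2017–July 2017: $1,942 + $1,621 + $2,361 + $42,682 + $71,322 + $2,942 = $122,870 (under)
March 2017–August 2017: $1,621 + $2,361 + $42,682 + $71,322 + $2,942 + $37,226 = $158,154 (under)
April 2017–September 2017: $2,361 + $42,682 + $71,322 + $2,942 + $37,226 + $27,186 = $183,719 (under)
May 2017–October 2017: $42,682 + $71,322 + $2,942 + $37,226 + $27,186 + $29,368 = $210,726 (under)
June 2017–November 2017: $71,322 + $2,942 + $37,226 + $27,186 + $29,368 + $84,774 = $252,818 (under)
No window exceeds $272,000.

No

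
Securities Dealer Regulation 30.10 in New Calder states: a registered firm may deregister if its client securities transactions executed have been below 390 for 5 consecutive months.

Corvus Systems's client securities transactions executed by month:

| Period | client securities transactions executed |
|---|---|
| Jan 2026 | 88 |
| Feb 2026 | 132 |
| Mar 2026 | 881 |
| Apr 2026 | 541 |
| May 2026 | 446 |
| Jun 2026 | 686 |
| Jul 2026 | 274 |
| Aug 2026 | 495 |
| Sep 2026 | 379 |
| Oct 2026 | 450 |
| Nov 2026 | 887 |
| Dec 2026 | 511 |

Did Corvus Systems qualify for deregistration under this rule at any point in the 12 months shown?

Months below 390: Jan 2026, Feb 2026, Jul 2026, Sep 2026.
Longest run of consecutive months below the threshold: 2.
2 < 5, so Corvus Systems never became eligible.

No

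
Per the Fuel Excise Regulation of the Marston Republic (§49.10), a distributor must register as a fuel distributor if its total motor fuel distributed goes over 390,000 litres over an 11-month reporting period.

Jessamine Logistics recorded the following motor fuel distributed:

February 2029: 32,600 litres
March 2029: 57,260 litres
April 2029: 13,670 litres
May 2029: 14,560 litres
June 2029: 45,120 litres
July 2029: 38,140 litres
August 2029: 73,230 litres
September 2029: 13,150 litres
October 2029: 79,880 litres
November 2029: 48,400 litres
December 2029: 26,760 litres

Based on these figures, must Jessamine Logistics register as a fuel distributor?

Yes

Total motor fuel distributed: 32,600 litres + 57,260 litres + 13,670 litres + 14,560 litres + 45,120 litres + 38,140 litres + 73,230 litres + 13,150 litres + 79,880 litres + 48,400 litres + 26,760 litres = 442,770 litres.
442,770 litres > 390,000 litres, so the threshold is exceeded.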